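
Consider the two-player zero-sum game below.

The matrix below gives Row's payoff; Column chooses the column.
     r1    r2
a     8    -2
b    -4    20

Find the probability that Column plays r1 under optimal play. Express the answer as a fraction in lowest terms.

11/17

Row minima are -2 and -4, so Row's maximin is -2; column maxima are 8 and 20, so Column's minimax is 8. These differ, so the equilibrium is in mixed strategies.
Let Column play r1 with probability q. Row is indifferent when 8q − 2(1−q) = −4q + 20(1−q), giving q = 11/17.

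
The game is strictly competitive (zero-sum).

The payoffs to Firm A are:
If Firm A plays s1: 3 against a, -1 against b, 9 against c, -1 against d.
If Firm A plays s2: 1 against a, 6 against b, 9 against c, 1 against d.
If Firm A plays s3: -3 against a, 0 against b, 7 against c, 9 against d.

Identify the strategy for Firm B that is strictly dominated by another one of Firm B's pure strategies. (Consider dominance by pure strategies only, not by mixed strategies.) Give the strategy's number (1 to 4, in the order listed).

3

Firm B prefers columns that give Firm A less. Compare c with a: 3 < 9, 1 < 9, -3 < 7.
So a strictly dominates c for Firm B; c is strictly dominated.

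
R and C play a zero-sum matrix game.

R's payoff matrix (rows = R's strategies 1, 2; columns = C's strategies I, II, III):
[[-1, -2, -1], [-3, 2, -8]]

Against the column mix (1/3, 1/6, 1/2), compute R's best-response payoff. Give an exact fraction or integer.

-7/6

1: (-1)·(1/3) + (-2)·(1/6) + (-1)·(1/2) = -7/6.
2: (-3)·(1/3) + (2)·(1/6) + (-8)·(1/2) = -14/3.
The best pure response is 1 with expected payoff -7/6.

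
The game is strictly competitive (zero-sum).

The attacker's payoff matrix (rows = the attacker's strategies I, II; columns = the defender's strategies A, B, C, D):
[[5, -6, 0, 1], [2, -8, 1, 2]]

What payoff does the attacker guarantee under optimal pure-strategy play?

-6

Row minima: -6, -8 → the attacker's maximin is -6.
Column maxima: 5, -6, 1, 2 → the defender's minimax is -6.
They coincide at (I, B), so the value is -6.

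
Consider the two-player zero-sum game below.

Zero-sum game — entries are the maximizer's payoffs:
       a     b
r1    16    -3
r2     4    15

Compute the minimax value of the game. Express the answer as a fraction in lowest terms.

Row minima are -3 and 4, so the maximizer's maximin is 4; column maxima are 16 and 15, so the minimizer's minimax is 15. These differ, so the equilibrium is in mixed strategies.
Let the maximizer play r1 with probability p. The minimizer is indifferent when 16p + 4(1−p) = −3p + 15(1−p), giving p = 11/30.
Let the minimizer play a with probability q. The maximizer is indifferent when 16q − 3(1−q) = 4q + 15(1−q), giving q = 3/5.
The value is 16·(3/5) + (-3)·(2/5) = 42/5.

42/5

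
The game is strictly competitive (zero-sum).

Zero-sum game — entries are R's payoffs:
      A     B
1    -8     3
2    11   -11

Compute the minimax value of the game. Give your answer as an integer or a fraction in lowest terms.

Row minima are -8 and -11, so R's maximin is -8; column maxima are 11 and 3, so C's minimax is 3. These differ, so the equilibrium is in mixed strategies.
Let R play 1 with probability p. C is indifferent when −8p + 11(1−p) = 3p − 11(1−p), giving p = 2/3.
Let C play A with probability q. R is indifferent when −8q + 3(1−q) = 11q − 11(1−q), giving q = 14/33.
The value is -8·(14/33) + (3)·(19/33) = -5/3.

-5/3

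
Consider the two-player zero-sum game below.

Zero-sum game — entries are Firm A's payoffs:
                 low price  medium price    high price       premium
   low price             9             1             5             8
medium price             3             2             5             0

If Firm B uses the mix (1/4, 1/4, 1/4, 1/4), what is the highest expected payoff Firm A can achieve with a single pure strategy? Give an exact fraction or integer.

low price: (9)·(1/4) + (1)·(1/4) + (5)·(1/4) + (8)·(1/4) = 23/4.
medium price: (3)·(1/4) + (2)·(1/4) + (5)·(1/4) + (0)·(1/4) = 5/2.
The best pure response is low price with expected payoff 23/4.

23/4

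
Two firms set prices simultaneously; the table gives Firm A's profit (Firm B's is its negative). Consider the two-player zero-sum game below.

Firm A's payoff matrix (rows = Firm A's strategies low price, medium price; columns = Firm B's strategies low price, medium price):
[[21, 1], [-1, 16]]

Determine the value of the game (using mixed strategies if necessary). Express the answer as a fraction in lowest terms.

Row minima are 1 and -1, so Firm A's maximin is 1; column maxima are 21 and 16, so Firm B's minimax is 16. These differ, so the equilibrium is in mixed strategies.
Let Firm A play low price with probability p. Firm B is indifferent when 21p − (1−p) = p + 16(1−p), giving p = 17/37.
Let Firm B play low price with probability q. Firm A is indifferent when 21q + (1−q) = −q + 16(1−q), giving q = 15/37.
The value is 21·(15/37) + (1)·(22/37) = 337/37.

337/37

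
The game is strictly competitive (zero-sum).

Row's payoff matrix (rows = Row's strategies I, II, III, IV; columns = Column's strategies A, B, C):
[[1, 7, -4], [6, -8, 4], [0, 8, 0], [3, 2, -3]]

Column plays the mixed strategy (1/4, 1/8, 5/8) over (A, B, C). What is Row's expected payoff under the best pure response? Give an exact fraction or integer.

I: (1)·(1/4) + (7)·(1/8) + (-4)·(5/8) = -11/8.
II: (6)·(1/4) + (-8)·(1/8) + (4)·(5/8) = 3.
III: (0)·(1/4) + (8)·(1/8) + (0)·(5/8) = 1.
IV: (3)·(1/4) + (2)·(1/8) + (-3)·(5/8) = -7/8.
The best pure response is II with expected payoff 3.

3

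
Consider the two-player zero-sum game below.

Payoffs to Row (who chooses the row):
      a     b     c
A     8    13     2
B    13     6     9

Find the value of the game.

15/2

Column a is strictly dominated by c for Column (it gives Row more in every row).
The remaining 2×2 game on (A, B) × (b, c) has no saddle point. Let Row play A with probability p; indifference gives 13p + 6(1−p) = 2p + 9(1−p), so p = 3/14.
Similarly Column's optimal q on b is 1/2, and the value is 13·(1/2) + (2)·(1/2) = 15/2.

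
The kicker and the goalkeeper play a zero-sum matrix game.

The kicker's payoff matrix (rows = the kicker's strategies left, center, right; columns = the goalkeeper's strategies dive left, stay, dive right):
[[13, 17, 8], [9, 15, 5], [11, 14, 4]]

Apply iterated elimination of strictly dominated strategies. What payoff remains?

Row right is strictly dominated by row left (13>11, 17>14, 8>4); eliminate right.
Row center is strictly dominated by row left (13>9, 17>15, 8>5); eliminate center.
Column stay is strictly dominated by dive left for the goalkeeper (13<17); eliminate stay.
Column dive left is strictly dominated by dive right for the goalkeeper (8<13); eliminate dive left.
Only (left, dive right) remains, with payoff 8.

8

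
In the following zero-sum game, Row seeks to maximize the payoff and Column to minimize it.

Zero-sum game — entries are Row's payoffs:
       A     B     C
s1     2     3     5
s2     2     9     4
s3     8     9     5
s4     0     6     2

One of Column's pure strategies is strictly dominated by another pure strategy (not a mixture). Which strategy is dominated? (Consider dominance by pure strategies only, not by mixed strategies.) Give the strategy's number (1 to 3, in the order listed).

Column prefers columns that give Row less. Compare B with A: 2 < 3, 2 < 9, 8 < 9, 0 < 6.
So A strictly dominates B for Column; B is strictly dominated.

2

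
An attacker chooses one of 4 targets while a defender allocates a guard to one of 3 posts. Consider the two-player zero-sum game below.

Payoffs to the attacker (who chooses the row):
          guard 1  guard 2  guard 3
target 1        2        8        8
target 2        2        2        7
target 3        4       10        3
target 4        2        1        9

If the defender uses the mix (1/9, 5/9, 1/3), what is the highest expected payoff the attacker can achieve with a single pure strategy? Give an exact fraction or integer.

target 1: (2)·(1/9) + (8)·(5/9) + (8)·(1/3) = 22/3.
target 2: (2)·(1/9) + (2)·(5/9) + (7)·(1/3) = 11/3.
target 3: (4)·(1/9) + (10)·(5/9) + (3)·(1/3) = 7.
target 4: (2)·(1/9) + (1)·(5/9) + (9)·(1/3) = 34/9.
The best pure response is target 1 with expected payoff 22/3.

22/3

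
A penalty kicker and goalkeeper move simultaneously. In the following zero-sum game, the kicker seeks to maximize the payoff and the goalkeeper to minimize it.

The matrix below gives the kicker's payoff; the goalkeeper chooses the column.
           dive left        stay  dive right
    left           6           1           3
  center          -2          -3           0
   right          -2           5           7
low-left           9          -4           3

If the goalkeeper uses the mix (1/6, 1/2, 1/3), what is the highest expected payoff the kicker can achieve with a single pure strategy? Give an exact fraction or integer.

left: (6)·(1/6) + (1)·(1/2) + (3)·(1/3) = 5/2.
center: (-2)·(1/6) + (-3)·(1/2) + (0)·(1/3) = -11/6.
right: (-2)·(1/6) + (5)·(1/2) + (7)·(1/3) = 9/2.
low-left: (9)·(1/6) + (-4)·(1/2) + (3)·(1/3) = 1/2.
The best pure response is right with expected payoff 9/2.

9/2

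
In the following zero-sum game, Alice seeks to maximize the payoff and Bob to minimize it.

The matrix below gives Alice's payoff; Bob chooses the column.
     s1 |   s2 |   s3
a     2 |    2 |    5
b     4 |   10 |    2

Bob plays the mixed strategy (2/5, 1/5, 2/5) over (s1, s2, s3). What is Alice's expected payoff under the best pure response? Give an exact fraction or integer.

a: (2)·(2/5) + (2)·(1/5) + (5)·(2/5) = 16/5.
b: (4)·(2/5) + (10)·(1/5) + (2)·(2/5) = 22/5.
The best pure response is b with expected payoff 22/5.

22/5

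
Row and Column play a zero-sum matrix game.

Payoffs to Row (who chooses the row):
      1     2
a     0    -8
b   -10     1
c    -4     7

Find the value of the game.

Row b is strictly dominated by row c, so Row never plays it.
The remaining 2×2 game on (a, c) × (1, 2) has no saddle point. Let Row play a with probability p; indifference gives −4(1−p) = −8p + 7(1−p), so p = 11/19.
Similarly Column's optimal q on 1 is 15/19, and the value is 0·(15/19) + (-8)·(4/19) = -32/19.

-32/19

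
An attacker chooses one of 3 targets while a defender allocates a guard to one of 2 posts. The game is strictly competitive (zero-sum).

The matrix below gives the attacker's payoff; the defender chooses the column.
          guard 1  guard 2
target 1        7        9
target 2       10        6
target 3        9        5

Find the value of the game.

8

Row target 3 is strictly dominated by row target 2, so the attacker never plays it.
The remaining 2×2 game on (target 1, target 2) × (guard 1, guard 2) has no saddle point. Let the attacker play target 1 with probability p; indifference gives 7p + 10(1−p) = 9p + 6(1−p), so p = 2/3.
Similarly the defender's optimal q on guard 1 is 1/2, and the value is 7·(1/2) + (9)·(1/2) = 8.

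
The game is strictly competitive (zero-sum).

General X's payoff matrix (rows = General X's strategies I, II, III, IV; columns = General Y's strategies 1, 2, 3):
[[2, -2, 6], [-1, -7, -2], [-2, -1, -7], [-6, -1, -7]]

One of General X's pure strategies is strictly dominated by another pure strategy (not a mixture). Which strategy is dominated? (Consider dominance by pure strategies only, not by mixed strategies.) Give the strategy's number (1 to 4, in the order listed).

2

Compare II with I: 2 > -1, -2 > -7, 6 > -2.
So I strictly dominates II for General X; II is strictly dominated.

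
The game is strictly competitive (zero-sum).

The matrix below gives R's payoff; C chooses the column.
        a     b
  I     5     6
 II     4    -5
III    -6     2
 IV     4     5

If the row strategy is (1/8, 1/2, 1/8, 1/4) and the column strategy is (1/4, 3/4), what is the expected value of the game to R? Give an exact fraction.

17/32

Against (1/4, 3/4), each row's expected payoff is I: 23/4; II: -11/4; III: 0; IV: 19/4.
Taking the (1/8, 1/2, 1/8, 1/4)-weighted average: (1/8)·(23/4) + (1/2)·(-11/4) + (1/8)·(0) + (1/4)·(19/4) = 17/32.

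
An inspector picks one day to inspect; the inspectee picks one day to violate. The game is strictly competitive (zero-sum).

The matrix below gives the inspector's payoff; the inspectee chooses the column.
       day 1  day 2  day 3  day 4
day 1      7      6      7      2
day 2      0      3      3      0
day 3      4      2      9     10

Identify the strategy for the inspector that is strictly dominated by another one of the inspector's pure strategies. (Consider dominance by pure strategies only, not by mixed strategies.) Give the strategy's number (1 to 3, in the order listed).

2

Compare day 2 with day 1: 7 > 0, 6 > 3, 7 > 3, 2 > 0.
So day 1 strictly dominates day 2 for the inspector; day 2 is strictly dominated.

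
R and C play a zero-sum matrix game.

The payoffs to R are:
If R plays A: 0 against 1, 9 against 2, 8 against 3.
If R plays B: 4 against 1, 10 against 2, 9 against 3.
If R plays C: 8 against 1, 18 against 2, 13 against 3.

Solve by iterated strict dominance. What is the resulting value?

8

Row B is strictly dominated by row C (8>4, 18>10, 13>9); eliminate B.
Row A is strictly dominated by row C (8>0, 18>9, 13>8); eliminate A.
Column 2 is strictly dominated by 1 for C (8<18); eliminate 2.
Column 3 is strictly dominated by 1 for C (8<13); eliminate 3.
Only (C, 1) remains, with payoff 8.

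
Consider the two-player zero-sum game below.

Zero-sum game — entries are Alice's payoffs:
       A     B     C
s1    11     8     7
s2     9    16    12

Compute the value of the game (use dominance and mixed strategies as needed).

69/7

Column B is strictly dominated by C for Bob (it gives Alice more in every row).
The remaining 2×2 game on (s1, s2) × (A, C) has no saddle point. Let Alice play s1 with probability p; indifference gives 11p + 9(1−p) = 7p + 12(1−p), so p = 3/7.
Similarly Bob's optimal q on A is 5/7, and the value is 11·(5/7) + (7)·(2/7) = 69/7.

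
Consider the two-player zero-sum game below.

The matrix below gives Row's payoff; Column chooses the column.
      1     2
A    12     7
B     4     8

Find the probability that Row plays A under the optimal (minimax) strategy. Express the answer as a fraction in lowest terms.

Row minima are 7 and 4, so Row's maximin is 7; column maxima are 12 and 8, so Column's minimax is 8. These differ, so the equilibrium is in mixed strategies.
Let Row play A with probability p. Column is indifferent when 12p + 4(1−p) = 7p + 8(1−p), giving p = 4/9.

4/9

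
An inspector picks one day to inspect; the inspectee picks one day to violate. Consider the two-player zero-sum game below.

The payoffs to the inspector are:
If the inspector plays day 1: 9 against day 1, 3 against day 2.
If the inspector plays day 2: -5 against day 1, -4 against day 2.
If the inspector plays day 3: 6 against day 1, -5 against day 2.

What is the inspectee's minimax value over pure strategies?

3

The worst case (largest entry) in each column is day 1: 9, day 2: 3.
The best (smallest) of these is 3.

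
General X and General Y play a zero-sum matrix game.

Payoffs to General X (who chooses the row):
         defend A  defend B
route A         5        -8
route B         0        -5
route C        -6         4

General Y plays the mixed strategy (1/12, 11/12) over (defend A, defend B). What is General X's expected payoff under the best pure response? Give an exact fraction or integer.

route A: (5)·(1/12) + (-8)·(11/12) = -83/12.
route B: (0)·(1/12) + (-5)·(11/12) = -55/12.
route C: (-6)·(1/12) + (4)·(11/12) = 19/6.
The best pure response is route C with expected payoff 19/6.

19/6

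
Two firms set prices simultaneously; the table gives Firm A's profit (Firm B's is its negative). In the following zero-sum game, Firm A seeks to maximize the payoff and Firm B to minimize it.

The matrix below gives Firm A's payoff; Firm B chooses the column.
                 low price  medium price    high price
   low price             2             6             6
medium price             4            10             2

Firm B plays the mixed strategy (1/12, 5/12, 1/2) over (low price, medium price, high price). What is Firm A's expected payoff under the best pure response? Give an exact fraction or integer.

low price: (2)·(1/12) + (6)·(5/12) + (6)·(1/2) = 17/3.
medium price: (4)·(1/12) + (10)·(5/12) + (2)·(1/2) = 11/2.
The best pure response is low price with expected payoff 17/3.

17/3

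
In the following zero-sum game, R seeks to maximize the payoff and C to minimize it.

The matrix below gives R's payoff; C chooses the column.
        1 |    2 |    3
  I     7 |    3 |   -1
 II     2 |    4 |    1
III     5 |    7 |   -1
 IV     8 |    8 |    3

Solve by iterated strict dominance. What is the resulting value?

Column 2 is strictly dominated by 3 for C (-1<3, 1<4, -1<7, 3<8); eliminate 2.
Column 1 is strictly dominated by 3 for C (-1<7, 1<2, -1<5, 3<8); eliminate 1.
Row II is strictly dominated by row IV (3>1); eliminate II.
Row III is strictly dominated by row IV (3>-1); eliminate III.
Row I is strictly dominated by row IV (3>-1); eliminate I.
Only (IV, 3) remains, with payoff 3.

3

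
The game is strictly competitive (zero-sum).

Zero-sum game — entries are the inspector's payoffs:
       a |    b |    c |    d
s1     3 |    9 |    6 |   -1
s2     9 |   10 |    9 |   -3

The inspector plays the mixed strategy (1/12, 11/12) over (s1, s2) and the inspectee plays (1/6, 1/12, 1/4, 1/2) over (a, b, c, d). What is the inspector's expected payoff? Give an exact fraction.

217/72

Against (1/6, 1/12, 1/4, 1/2), each row's expected payoff is s1: 9/4; s2: 37/12.
Taking the (1/12, 11/12)-weighted average: (1/12)·(9/4) + (11/12)·(37/12) = 217/72.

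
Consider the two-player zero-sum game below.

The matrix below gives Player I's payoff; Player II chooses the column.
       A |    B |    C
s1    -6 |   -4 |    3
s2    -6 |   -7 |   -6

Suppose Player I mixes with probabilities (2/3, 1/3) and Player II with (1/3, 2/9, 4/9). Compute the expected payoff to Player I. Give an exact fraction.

Against (1/3, 2/9, 4/9), each row's expected payoff is s1: -14/9; s2: -56/9.
Taking the (2/3, 1/3)-weighted average: (2/3)·(-14/9) + (1/3)·(-56/9) = -28/9.

-28/9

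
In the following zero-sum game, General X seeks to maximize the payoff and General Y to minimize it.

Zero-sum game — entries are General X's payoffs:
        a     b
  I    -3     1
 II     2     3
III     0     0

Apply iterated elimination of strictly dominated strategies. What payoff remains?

2

Row III is strictly dominated by row II (2>0, 3>0); eliminate III.
Row I is strictly dominated by row II (2>-3, 3>1); eliminate I.
Column b is strictly dominated by a for General Y (2<3); eliminate b.
Only (II, a) remains, with payoff 2.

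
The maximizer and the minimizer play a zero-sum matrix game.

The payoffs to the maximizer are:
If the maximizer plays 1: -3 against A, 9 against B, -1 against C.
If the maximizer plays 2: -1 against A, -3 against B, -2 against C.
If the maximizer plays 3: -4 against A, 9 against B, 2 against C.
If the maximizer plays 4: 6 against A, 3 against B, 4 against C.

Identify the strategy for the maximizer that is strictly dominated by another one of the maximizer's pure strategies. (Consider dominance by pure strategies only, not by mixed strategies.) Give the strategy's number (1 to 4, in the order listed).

Compare 2 with 4: 6 > -1, 3 > -3, 4 > -2.
So 4 strictly dominates 2 for the maximizer; 2 is strictly dominated.

2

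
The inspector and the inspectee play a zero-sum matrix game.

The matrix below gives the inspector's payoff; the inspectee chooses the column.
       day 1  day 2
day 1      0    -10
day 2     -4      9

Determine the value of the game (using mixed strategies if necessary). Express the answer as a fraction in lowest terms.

Row minima are -10 and -4, so the inspector's maximin is -4; column maxima are 0 and 9, so the inspectee's minimax is 0. These differ, so the equilibrium is in mixed strategies.
Let the inspector play day 1 with probability p. The inspectee is indifferent when −4(1−p) = −10p + 9(1−p), giving p = 13/23.
Let the inspectee play day 1 with probability q. The inspector is indifferent when −10(1−q) = −4q + 9(1−q), giving q = 19/23.
The value is 0·(19/23) + (-10)·(4/23) = -40/23.

-40/23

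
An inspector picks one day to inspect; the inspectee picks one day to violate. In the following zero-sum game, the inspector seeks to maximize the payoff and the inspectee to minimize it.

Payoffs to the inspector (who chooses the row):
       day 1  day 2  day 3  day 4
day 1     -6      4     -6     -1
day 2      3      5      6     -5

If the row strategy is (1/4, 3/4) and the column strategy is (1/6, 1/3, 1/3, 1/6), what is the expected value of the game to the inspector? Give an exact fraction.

Against (1/6, 1/3, 1/3, 1/6), each row's expected payoff is day 1: -11/6; day 2: 10/3.
Taking the (1/4, 3/4)-weighted average: (1/4)·(-11/6) + (3/4)·(10/3) = 49/24.

49/24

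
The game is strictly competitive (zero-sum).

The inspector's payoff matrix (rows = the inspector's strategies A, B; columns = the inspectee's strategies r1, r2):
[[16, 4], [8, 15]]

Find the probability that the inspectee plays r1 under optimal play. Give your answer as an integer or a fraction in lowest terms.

Row minima are 4 and 8, so the inspector's maximin is 8; column maxima are 16 and 15, so the inspectee's minimax is 15. These differ, so the equilibrium is in mixed strategies.
Let the inspectee play r1 with probability q. The inspector is indifferent when 16q + 4(1−q) = 8q + 15(1−q), giving q = 11/19.

11/19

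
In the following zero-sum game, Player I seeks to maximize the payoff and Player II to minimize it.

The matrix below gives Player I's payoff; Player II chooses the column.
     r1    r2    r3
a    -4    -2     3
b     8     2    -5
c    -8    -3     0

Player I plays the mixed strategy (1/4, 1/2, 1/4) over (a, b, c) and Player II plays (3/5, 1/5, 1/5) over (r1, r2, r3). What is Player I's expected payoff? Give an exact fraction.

Against (3/5, 1/5, 1/5), each row's expected payoff is a: -11/5; b: 21/5; c: -27/5.
Taking the (1/4, 1/2, 1/4)-weighted average: (1/4)·(-11/5) + (1/2)·(21/5) + (1/4)·(-27/5) = 1/5.

1/5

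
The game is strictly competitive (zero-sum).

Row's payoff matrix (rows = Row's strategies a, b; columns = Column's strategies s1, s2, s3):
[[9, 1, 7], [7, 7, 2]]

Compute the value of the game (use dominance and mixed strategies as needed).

Column s1 is strictly dominated by s3 for Column (it gives Row more in every row).
The remaining 2×2 game on (a, b) × (s2, s3) has no saddle point. Let Row play a with probability p; indifference gives p + 7(1−p) = 7p + 2(1−p), so p = 5/11.
Similarly Column's optimal q on s2 is 5/11, and the value is 1·(5/11) + (7)·(6/11) = 47/11.

47/11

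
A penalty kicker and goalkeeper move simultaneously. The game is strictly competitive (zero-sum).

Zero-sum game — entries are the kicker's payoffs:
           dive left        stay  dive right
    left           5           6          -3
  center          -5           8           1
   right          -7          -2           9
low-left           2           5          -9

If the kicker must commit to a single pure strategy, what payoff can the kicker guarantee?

-3

The worst-case payoff for each row is left: -3, center: -5, right: -7, low-left: -9.
The best of these is -3.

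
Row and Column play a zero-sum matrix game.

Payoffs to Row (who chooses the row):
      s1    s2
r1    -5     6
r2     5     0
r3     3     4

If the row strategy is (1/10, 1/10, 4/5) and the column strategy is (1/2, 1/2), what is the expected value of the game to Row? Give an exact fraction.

Against (1/2, 1/2), each row's expected payoff is r1: 1/2; r2: 5/2; r3: 7/2.
Taking the (1/10, 1/10, 4/5)-weighted average: (1/10)·(1/2) + (1/10)·(5/2) + (4/5)·(7/2) = 31/10.

31/10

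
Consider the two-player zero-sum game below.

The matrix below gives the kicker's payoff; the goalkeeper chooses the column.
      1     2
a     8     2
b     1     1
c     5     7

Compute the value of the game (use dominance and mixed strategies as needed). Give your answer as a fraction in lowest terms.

Row b is strictly dominated by row c, so the kicker never plays it.
The remaining 2×2 game on (a, c) × (1, 2) has no saddle point. Let the kicker play a with probability p; indifference gives 8p + 5(1−p) = 2p + 7(1−p), so p = 1/4.
Similarly the goalkeeper's optimal q on 1 is 5/8, and the value is 8·(5/8) + (2)·(3/8) = 23/4.

23/4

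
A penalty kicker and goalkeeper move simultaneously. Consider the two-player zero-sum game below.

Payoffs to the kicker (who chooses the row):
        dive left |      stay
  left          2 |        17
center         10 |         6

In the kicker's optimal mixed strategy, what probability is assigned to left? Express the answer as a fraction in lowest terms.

Row minima are 2 and 6, so the kicker's maximin is 6; column maxima are 10 and 17, so the goalkeeper's minimax is 10. These differ, so the equilibrium is in mixed strategies.
Let the kicker play left with probability p. The goalkeeper is indifferent when 2p + 10(1−p) = 17p + 6(1−p), giving p = 4/19.

4/19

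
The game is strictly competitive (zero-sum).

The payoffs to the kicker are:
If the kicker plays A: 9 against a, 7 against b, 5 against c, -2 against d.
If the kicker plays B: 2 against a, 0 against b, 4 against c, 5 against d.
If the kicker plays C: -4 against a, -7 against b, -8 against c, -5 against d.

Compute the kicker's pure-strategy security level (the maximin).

The worst-case payoff for each row is A: -2, B: 0, C: -8.
The best of these is 0.

0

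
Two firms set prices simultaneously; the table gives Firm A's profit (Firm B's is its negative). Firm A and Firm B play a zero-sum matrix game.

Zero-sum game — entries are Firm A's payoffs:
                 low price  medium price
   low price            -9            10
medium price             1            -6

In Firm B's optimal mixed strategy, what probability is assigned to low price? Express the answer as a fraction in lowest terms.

Row minima are -9 and -6, so Firm A's maximin is -6; column maxima are 1 and 10, so Firm B's minimax is 1. These differ, so the equilibrium is in mixed strategies.
Let Firm B play low price with probability q. Firm A is indifferent when −9q + 10(1−q) = q − 6(1−q), giving q = 8/13.

8/13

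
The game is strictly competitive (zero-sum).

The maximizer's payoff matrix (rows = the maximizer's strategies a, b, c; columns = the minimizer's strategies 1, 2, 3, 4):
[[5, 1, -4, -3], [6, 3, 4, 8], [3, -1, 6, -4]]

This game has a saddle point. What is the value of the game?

3

Row minima: -4, 3, -4 → the maximizer's maximin is 3.
Column maxima: 6, 3, 6, 8 → the minimizer's minimax is 3.
They coincide at (b, 2), so the value is 3.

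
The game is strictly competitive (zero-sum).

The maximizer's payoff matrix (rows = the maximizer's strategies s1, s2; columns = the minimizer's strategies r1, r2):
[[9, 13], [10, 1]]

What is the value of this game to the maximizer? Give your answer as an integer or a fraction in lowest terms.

121/13

Row minima are 9 and 1, so the maximizer's maximin is 9; column maxima are 10 and 13, so the minimizer's minimax is 10. These differ, so the equilibrium is in mixed strategies.
Let the maximizer play s1 with probability p. The minimizer is indifferent when 9p + 10(1−p) = 13p + (1−p), giving p = 9/13.
Let the minimizer play r1 with probability q. The maximizer is indifferent when 9q + 13(1−q) = 10q + (1−q), giving q = 12/13.
The value is 9·(12/13) + (13)·(1/13) = 121/13.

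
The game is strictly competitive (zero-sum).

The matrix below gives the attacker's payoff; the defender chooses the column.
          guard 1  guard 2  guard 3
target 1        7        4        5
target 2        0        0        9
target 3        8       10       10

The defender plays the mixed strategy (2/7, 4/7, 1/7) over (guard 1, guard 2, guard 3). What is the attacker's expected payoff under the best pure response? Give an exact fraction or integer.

target 1: (7)·(2/7) + (4)·(4/7) + (5)·(1/7) = 5.
target 2: (0)·(2/7) + (0)·(4/7) + (9)·(1/7) = 9/7.
target 3: (8)·(2/7) + (10)·(4/7) + (10)·(1/7) = 66/7.
The best pure response is target 3 with expected payoff 66/7.

66/7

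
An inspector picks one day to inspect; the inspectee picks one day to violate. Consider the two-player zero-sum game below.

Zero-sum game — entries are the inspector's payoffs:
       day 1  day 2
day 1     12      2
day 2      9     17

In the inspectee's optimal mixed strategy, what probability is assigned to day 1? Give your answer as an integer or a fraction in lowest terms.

5/6

Row minima are 2 and 9, so the inspector's maximin is 9; column maxima are 12 and 17, so the inspectee's minimax is 12. These differ, so the equilibrium is in mixed strategies.
Let the inspectee play day 1 with probability q. The inspector is indifferent when 12q + 2(1−q) = 9q + 17(1−q), giving q = 5/6.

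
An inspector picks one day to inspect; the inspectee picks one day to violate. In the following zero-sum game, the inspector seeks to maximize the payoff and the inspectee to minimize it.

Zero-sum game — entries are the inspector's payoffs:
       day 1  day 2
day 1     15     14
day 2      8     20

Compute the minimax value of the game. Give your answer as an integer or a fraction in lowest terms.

188/13

Row minima are 14 and 8, so the inspector's maximin is 14; column maxima are 15 and 20, so the inspectee's minimax is 15. These differ, so the equilibrium is in mixed strategies.
Let the inspector play day 1 with probability p. The inspectee is indifferent when 15p + 8(1−p) = 14p + 20(1−p), giving p = 12/13.
Let the inspectee play day 1 with probability q. The inspector is indifferent when 15q + 14(1−q) = 8q + 20(1−q), giving q = 6/13.
The value is 15·(6/13) + (14)·(7/13) = 188/13.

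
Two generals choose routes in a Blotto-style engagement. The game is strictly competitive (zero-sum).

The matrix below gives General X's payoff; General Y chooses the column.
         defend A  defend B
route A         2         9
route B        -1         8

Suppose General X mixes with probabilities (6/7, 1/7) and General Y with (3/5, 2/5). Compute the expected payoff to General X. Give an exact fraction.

157/35

Against (3/5, 2/5), each row's expected payoff is route A: 24/5; route B: 13/5.
Taking the (6/7, 1/7)-weighted average: (6/7)·(24/5) + (1/7)·(13/5) = 157/35.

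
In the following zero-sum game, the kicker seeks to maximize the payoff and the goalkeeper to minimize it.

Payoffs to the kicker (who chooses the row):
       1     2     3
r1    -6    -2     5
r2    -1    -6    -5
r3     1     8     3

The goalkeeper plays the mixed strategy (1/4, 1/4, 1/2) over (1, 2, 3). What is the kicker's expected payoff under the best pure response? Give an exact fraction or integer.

15/4

r1: (-6)·(1/4) + (-2)·(1/4) + (5)·(1/2) = 1/2.
r2: (-1)·(1/4) + (-6)·(1/4) + (-5)·(1/2) = -17/4.
r3: (1)·(1/4) + (8)·(1/4) + (3)·(1/2) = 15/4.
The best pure response is r3 with expected payoff 15/4.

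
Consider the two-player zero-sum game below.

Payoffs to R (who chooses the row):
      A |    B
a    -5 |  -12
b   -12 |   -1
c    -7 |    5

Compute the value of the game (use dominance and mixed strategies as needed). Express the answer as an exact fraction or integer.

Row b is strictly dominated by row c, so R never plays it.
The remaining 2×2 game on (a, c) × (A, B) has no saddle point. Let R play a with probability p; indifference gives −5p − 7(1−p) = −12p + 5(1−p), so p = 12/19.
Similarly C's optimal q on A is 17/19, and the value is -5·(17/19) + (-12)·(2/19) = -109/19.

-109/19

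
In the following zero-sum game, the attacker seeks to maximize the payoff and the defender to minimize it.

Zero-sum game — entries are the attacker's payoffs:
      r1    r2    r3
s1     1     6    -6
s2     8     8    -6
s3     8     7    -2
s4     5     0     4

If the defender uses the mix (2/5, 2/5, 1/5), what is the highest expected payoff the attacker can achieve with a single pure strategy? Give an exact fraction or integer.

28/5

s1: (1)·(2/5) + (6)·(2/5) + (-6)·(1/5) = 8/5.
s2: (8)·(2/5) + (8)·(2/5) + (-6)·(1/5) = 26/5.
s3: (8)·(2/5) + (7)·(2/5) + (-2)·(1/5) = 28/5.
s4: (5)·(2/5) + (0)·(2/5) + (4)·(1/5) = 14/5.
The best pure response is s3 with expected payoff 28/5.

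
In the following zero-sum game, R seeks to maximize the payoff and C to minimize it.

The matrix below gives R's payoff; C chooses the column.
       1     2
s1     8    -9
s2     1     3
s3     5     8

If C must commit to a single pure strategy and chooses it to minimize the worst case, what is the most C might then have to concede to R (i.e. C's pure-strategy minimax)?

The worst case (largest entry) in each column is 1: 8, 2: 8.
The best (smallest) of these is 8.

8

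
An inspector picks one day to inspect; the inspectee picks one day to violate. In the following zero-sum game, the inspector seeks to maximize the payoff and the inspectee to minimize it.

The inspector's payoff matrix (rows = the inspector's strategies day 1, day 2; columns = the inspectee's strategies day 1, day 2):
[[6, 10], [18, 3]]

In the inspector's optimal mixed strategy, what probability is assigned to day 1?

Row minima are 6 and 3, so the inspector's maximin is 6; column maxima are 18 and 10, so the inspectee's minimax is 10. These differ, so the equilibrium is in mixed strategies.
Let the inspector play day 1 with probability p. The inspectee is indifferent when 6p + 18(1−p) = 10p + 3(1−p), giving p = 15/19.

15/19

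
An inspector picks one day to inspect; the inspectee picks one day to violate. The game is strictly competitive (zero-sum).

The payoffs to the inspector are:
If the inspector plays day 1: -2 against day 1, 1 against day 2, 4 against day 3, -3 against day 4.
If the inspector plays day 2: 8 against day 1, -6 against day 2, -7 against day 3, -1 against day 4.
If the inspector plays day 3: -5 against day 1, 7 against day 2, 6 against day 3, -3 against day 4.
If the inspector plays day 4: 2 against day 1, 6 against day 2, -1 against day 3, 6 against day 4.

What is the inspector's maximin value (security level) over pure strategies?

-1

The worst-case payoff for each row is day 1: -3, day 2: -7, day 3: -5, day 4: -1.
The best of these is -1.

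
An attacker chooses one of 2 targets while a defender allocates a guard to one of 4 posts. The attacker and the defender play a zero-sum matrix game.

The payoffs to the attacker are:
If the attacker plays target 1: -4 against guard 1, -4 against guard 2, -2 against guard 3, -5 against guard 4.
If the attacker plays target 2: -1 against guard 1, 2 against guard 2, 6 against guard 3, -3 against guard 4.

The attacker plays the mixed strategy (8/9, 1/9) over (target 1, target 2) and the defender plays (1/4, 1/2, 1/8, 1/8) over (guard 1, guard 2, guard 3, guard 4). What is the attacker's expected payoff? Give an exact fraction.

Against (1/4, 1/2, 1/8, 1/8), each row's expected payoff is target 1: -31/8; target 2: 9/8.
Taking the (8/9, 1/9)-weighted average: (8/9)·(-31/8) + (1/9)·(9/8) = -239/72.

-239/72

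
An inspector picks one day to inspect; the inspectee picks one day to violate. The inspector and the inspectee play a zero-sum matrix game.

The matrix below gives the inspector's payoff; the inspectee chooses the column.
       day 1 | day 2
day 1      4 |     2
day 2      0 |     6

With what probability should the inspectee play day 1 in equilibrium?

1/2

Row minima are 2 and 0, so the inspector's maximin is 2; column maxima are 4 and 6, so the inspectee's minimax is 4. These differ, so the equilibrium is in mixed strategies.
Let the inspectee play day 1 with probability q. The inspector is indifferent when 4q + 2(1−q) = 6(1−q), giving q = 1/2.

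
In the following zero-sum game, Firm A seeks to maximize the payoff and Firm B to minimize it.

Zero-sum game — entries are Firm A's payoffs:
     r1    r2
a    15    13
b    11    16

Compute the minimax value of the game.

97/7

Row minima are 13 and 11, so Firm A's maximin is 13; column maxima are 15 and 16, so Firm B's minimax is 15. These differ, so the equilibrium is in mixed strategies.
Let Firm A play a with probability p. Firm B is indifferent when 15p + 11(1−p) = 13p + 16(1−p), giving p = 5/7.
Let Firm B play r1 with probability q. Firm A is indifferent when 15q + 13(1−q) = 11q + 16(1−q), giving q = 3/7.
The value is 15·(3/7) + (13)·(4/7) = 97/7.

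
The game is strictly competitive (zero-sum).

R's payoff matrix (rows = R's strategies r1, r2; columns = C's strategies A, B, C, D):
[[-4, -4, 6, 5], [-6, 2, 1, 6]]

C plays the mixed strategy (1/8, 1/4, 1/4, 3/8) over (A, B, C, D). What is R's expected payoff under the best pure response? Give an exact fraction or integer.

r1: (-4)·(1/8) + (-4)·(1/4) + (6)·(1/4) + (5)·(3/8) = 15/8.
r2: (-6)·(1/8) + (2)·(1/4) + (1)·(1/4) + (6)·(3/8) = 9/4.
The best pure response is r2 with expected payoff 9/4.

9/4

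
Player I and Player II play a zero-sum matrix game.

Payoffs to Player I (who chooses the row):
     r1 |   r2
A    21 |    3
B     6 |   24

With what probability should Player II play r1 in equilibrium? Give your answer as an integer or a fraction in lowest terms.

7/12

Row minima are 3 and 6, so Player I's maximin is 6; column maxima are 21 and 24, so Player II's minimax is 21. These differ, so the equilibrium is in mixed strategies.
Let Player II play r1 with probability q. Player I is indifferent when 21q + 3(1−q) = 6q + 24(1−q), giving q = 7/12.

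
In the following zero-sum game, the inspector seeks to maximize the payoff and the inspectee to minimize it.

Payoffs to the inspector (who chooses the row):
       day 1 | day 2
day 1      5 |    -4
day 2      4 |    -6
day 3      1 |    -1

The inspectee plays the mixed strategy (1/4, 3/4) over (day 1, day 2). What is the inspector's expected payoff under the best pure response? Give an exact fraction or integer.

day 1: (5)·(1/4) + (-4)·(3/4) = -7/4.
day 2: (4)·(1/4) + (-6)·(3/4) = -7/2.
day 3: (1)·(1/4) + (-1)·(3/4) = -1/2.
The best pure response is day 3 with expected payoff -1/2.

-1/2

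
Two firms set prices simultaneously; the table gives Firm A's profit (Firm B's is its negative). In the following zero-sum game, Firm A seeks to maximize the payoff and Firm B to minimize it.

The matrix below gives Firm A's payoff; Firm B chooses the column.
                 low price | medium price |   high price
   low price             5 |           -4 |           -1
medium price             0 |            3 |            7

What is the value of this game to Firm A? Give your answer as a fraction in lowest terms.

5/4

Column high price is strictly dominated by medium price for Firm B (it gives Firm A more in every row).
The remaining 2×2 game on (low price, medium price) × (low price, medium price) has no saddle point. Let Firm A play low price with probability p; indifference gives 5p = −4p + 3(1−p), so p = 1/4.
Similarly Firm B's optimal q on low price is 7/12, and the value is 5·(7/12) + (-4)·(5/12) = 5/4.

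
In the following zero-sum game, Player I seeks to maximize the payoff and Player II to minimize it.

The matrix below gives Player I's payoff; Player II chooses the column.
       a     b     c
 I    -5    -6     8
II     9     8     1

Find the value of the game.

Column a is strictly dominated by b for Player II (it gives Player I more in every row).
The remaining 2×2 game on (I, II) × (b, c) has no saddle point. Let Player I play I with probability p; indifference gives −6p + 8(1−p) = 8p + (1−p), so p = 1/3.
Similarly Player II's optimal q on b is 1/3, and the value is -6·(1/3) + (8)·(2/3) = 10/3.

10/3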